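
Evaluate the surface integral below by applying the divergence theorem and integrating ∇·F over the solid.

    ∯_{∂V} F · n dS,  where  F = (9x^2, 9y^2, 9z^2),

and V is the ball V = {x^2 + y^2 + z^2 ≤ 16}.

By the divergence theorem,

    ∯_{∂V} F · n dS = ∭_V (∇ · F) dV.

Compute the divergence:
    ∇ · F = ∂F_x/∂x + ∂F_y/∂y + ∂F_z/∂z = 18x + 18y + 18z.

In spherical coordinates, x = ρ sin(φ) cos(θ), y = ρ sin(φ) sin(θ), z = ρ cos(φ), dV = ρ^2 sin(φ) dρ dφ dθ, with 0 ≤ ρ ≤ 4, 0 ≤ φ ≤ π, 0 ≤ θ ≤ 2π.

The integrand, after substitution and multiplying by the volume element, becomes (18ρ (sqrt(2)sin(φ)sin(θ + π/4) + cos(φ))) · ρ^2 sin(φ), so

    ∭_V (∇·F) dV = ∫_0^{2π} ∫_0^{π} ∫_0^{4} (18ρ (sqrt(2)sin(φ)sin(θ + π/4) + cos(φ))) · ρ^2 sin(φ) dρ dφ dθ.

Inner (ρ from 0 to 4): 1152(sqrt(2)sin(φ)sin(θ + π/4) + cos(φ))sin(φ).
Middle (φ from 0 to π): 576sqrt(2)π sin(θ + π/4).
Outer (θ from 0 to 2π): 0.

Therefore ∯_{∂V} F · n dS = 0.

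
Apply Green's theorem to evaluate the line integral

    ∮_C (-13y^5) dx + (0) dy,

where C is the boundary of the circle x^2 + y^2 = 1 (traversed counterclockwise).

Green's theorem converts the closed line integral into a double integral over the enclosed region D:

    ∮_C P dx + Q dy = ∬_D (∂Q/∂x - ∂P/∂y) dA.

Here P = -13y^5, Q = 0, so

    ∂Q/∂x = 0,    ∂P/∂y = -65y^4,
    ∂Q/∂x - ∂P/∂y = 65y^4.

D is the region x^2 + y^2 ≤ 1. Evaluating the double integral:

In polar coordinates (x = r cos θ, y = r sin θ, dA = r dr dθ) the integrand becomes 65r^4sin(θ)^4, so

    ∬_D (65y^4) dA = ∫_0^{2π} ∫_0^{1} (65r^4sin(θ)^4) · r dr dθ.

Inner (r from 0 to 1): 65sin(θ)^4/6.
Outer (θ from 0 to 2π): 65π/8.

Therefore ∮_C P dx + Q dy = 65π/8.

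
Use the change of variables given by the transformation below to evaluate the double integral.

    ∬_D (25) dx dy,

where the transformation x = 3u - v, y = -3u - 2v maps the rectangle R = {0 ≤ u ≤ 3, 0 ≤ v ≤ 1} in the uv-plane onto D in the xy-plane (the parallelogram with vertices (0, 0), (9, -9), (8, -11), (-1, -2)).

Compute the Jacobian determinant of (x, y) with respect to (u, v):

    ∂(x,y)/∂(u,v) = | 3  -1 | = (3)(-2) - (-1)(-3) = -9.
                   | -3  -2 |

Its absolute value is |J| = 9 (the area scaling factor).

Substituting x = 3u - v, y = -3u - 2v into the integrand,

    25 → 25,

so the integral becomes

    ∬_R (25) · |J| du dv = ∫_0^3 ∫_0^1 (225) dv du.

Inner (v): 225.
Outer (u): 675.

Therefore ∬_D (25) dx dy = 675.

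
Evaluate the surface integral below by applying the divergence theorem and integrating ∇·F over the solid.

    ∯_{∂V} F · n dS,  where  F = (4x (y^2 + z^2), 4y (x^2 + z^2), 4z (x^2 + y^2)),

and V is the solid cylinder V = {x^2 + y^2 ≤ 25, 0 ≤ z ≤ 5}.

By the divergence theorem,

    ∯_{∂V} F · n dS = ∭_V (∇ · F) dV.

Compute the divergence:
    ∇ · F = ∂F_x/∂x + ∂F_y/∂y + ∂F_z/∂z = 4y^2 + 4z^2 + 4x^2 + 4z^2 + 4x^2 + 4y^2 = 8x^2 + 8y^2 + 8z^2.

In cylindrical coordinates, x = r cos(θ), y = r sin(θ), z = z, dV = r dr dθ dz, with 0 ≤ r ≤ 5, 0 ≤ θ ≤ 2π, 0 ≤ z ≤ 5.

The integrand, after substitution and multiplying by the volume element, becomes (8r^2 + 8z^2) · r, so

    ∭_V (∇·F) dV = ∫_0^{2π} ∫_0^{5} ∫_0^{5} (8r^2 + 8z^2) · r dz dr dθ.

Inner (z from 0 to 5): 40r (r^2 + 25/3).
Middle (r from 0 to 5): 31250/3.
Outer (θ from 0 to 2π): 62500π/3.

Therefore ∯_{∂V} F · n dS = 62500π/3.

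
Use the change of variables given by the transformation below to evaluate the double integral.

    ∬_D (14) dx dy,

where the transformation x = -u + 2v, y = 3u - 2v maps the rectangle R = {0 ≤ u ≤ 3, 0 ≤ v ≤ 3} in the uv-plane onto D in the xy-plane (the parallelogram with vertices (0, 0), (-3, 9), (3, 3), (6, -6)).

Compute the Jacobian determinant of (x, y) with respect to (u, v):

    ∂(x,y)/∂(u,v) = | -1  2 | = (-1)(-2) - (2)(3) = -4.
                   | 3  -2 |

Its absolute value is |J| = 4 (the area scaling factor).

Substituting x = -u + 2v, y = 3u - 2v into the integrand,

    14 → 14,

so the integral becomes

    ∬_R (14) · |J| du dv = ∫_0^3 ∫_0^3 (56) dv du.

Inner (v): 168.
Outer (u): 504.

Therefore ∬_D (14) dx dy = 504.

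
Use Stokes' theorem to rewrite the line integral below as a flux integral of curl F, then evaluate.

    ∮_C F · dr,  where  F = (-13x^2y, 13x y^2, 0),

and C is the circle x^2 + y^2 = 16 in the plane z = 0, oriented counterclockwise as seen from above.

Let S be the flat disk x^2 + y^2 ≤ 16 in the plane z = 0, with upward unit normal n̂ = ẑ. By Stokes' theorem,

    ∮_C F · dr = ∬_S (∇ × F) · n̂ dS = ∬_D (curl F)_z dA,

where D is the disk x^2 + y^2 ≤ 16.

Compute the curl of F = (-13x^2y, 13x y^2, 0):
    (∇ × F)_x = ∂F_z/∂y - ∂F_y/∂z = 0,
    (∇ × F)_y = ∂F_x/∂z - ∂F_z/∂x = 0,
    (∇ × F)_z = ∂F_y/∂x - ∂F_x/∂y = 13x^2 + 13y^2.

On z = 0, (curl F)_z = 13x^2 + 13y^2.

Convert to polar (x = r cos θ, y = r sin θ, dA = r dr dθ); the integrand becomes 13r^2, so

    ∬_D (curl F)_z dA = ∫_0^{2π} ∫_0^{4} (13r^2) · r dr dθ.

Inner (r from 0 to 4): 832.
Outer (θ from 0 to 2π): 1664π.

Therefore ∮_C F · dr = 1664π.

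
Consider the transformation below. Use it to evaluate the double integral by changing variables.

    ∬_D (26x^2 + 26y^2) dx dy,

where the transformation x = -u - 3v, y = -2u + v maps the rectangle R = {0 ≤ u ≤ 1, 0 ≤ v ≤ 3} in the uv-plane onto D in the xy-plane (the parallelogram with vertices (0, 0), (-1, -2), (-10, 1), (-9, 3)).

Compute the Jacobian determinant of (x, y) with respect to (u, v):

    ∂(x,y)/∂(u,v) = | -1  -3 | = (-1)(1) - (-3)(-2) = -7.
                   | -2  1 |

Its absolute value is |J| = 7 (the area scaling factor).

Substituting x = -u - 3v, y = -2u + v into the integrand,

    26x^2 + 26y^2 → 130u^2 + 52u v + 260v^2,

so the integral becomes

    ∬_R (130u^2 + 52u v + 260v^2) · |J| du dv = ∫_0^1 ∫_0^3 (910u^2 + 364u v + 1820v^2) dv du.

Inner (v): 2730u^2 + 1638u + 16380.
Outer (u): 18109.

Therefore ∬_D (26x^2 + 26y^2) dx dy = 18109.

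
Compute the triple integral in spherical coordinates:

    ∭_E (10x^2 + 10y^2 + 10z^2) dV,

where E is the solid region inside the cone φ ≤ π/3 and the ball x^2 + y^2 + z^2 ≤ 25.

In spherical coordinates, x = ρ sin(φ) cos(θ), y = ρ sin(φ) sin(θ), z = ρ cos(φ), and dV = ρ^2 sin(φ) dρ dφ dθ.

The integrand becomes 10ρ^2, so

    ∭_E (10x^2 + 10y^2 + 10z^2) dV = ∫_{0}^{2π} ∫_{0}^{π/3} ∫_{0}^{5} (10ρ^2) · ρ^2 sin(φ) dρ dφ dθ.

Inner (ρ): 6250sin(φ).
Middle (φ): 3125.
Outer (θ): 6250π.

Therefore the triple integral equals 6250π.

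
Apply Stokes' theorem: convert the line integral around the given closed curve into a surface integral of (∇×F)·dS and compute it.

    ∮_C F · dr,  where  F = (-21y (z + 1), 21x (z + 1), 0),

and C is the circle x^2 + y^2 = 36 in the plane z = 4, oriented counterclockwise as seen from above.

Let S be the flat disk x^2 + y^2 ≤ 36 in the plane z = 4, with upward unit normal n̂ = ẑ. By Stokes' theorem,

    ∮_C F · dr = ∬_S (∇ × F) · n̂ dS = ∬_D (curl F)_z dA,

where D is the disk x^2 + y^2 ≤ 36.

Compute the curl of F = (-21y (z + 1), 21x (z + 1), 0):
    (∇ × F)_x = ∂F_z/∂y - ∂F_y/∂z = -21x,
    (∇ × F)_y = ∂F_x/∂z - ∂F_z/∂x = -21y,
    (∇ × F)_z = ∂F_y/∂x - ∂F_x/∂y = 42z + 42.

On z = 4, (curl F)_z = 210.

Convert to polar (x = r cos θ, y = r sin θ, dA = r dr dθ); the integrand becomes 210, so

    ∬_D (curl F)_z dA = ∫_0^{2π} ∫_0^{6} (210) · r dr dθ.

Inner (r from 0 to 6): 3780.
Outer (θ from 0 to 2π): 7560π.

Therefore ∮_C F · dr = 7560π.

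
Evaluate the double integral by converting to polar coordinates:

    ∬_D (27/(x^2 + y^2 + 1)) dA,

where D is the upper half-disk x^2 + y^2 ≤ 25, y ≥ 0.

The region D is 0 ≤ r ≤ 5, 0 ≤ θ ≤ π in polar coordinates, where x = r cos(θ), y = r sin(θ), and dA = r dr dθ.

Under the substitution, the integrand becomes 27/(r^2 + 1), so

    ∬_D (27/(x^2 + y^2 + 1)) dA = ∫_{0}^{π} ∫_{0}^{5} (27/(r^2 + 1)) · r dr dθ.

Inner integral (in r): ∫_{0}^{5} (27/(r^2 + 1)) · r dr = 27log(26)/2.

Outer integral (in θ): ∫_{0}^{π} (27log(26)/2) dθ = 27π log(26)/2.

Therefore ∬_D (27/(x^2 + y^2 + 1)) dA = 27π log(26)/2.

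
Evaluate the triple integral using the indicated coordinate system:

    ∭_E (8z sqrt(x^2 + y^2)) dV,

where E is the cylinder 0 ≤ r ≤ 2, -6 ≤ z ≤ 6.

In cylindrical coordinates, x = r cos(θ), y = r sin(θ), z = z, and dV = r dr dθ dz.

The integrand becomes 8r z, so

    ∭_E (8z sqrt(x^2 + y^2)) dV = ∫_{0}^{2π} ∫_{0}^{2} ∫_{-6}^{6} (8r z) · r dz dr dθ.

Inner (z): 0.
Middle (r from 0 to 2): 0.
Outer (θ): 0.

Therefore the triple integral equals 0.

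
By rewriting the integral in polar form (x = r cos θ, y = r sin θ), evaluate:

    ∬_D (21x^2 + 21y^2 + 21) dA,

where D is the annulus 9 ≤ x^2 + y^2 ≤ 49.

The region D is 3 ≤ r ≤ 7, 0 ≤ θ ≤ 2π in polar coordinates, where x = r cos(θ), y = r sin(θ), and dA = r dr dθ.

Under the substitution, the integrand becomes 21r^2 + 21, so

    ∬_D (21x^2 + 21y^2 + 21) dA = ∫_{0}^{2π} ∫_{3}^{7} (21r^2 + 21) · r dr dθ.

Inner integral (in r): ∫_{3}^{7} (21r^2 + 21) · r dr = 12600.

Outer integral (in θ): ∫_{0}^{2π} (12600) dθ = 25200π.

Therefore ∬_D (21x^2 + 21y^2 + 21) dA = 25200π.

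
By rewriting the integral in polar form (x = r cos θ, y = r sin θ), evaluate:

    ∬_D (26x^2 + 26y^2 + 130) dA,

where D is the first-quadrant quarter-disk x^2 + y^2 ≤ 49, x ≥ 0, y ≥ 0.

The region D is 0 ≤ r ≤ 7, 0 ≤ θ ≤ π/2 in polar coordinates, where x = r cos(θ), y = r sin(θ), and dA = r dr dθ.

Under the substitution, the integrand becomes 26r^2 + 130, so

    ∬_D (26x^2 + 26y^2 + 130) dA = ∫_{0}^{π/2} ∫_{0}^{7} (26r^2 + 130) · r dr dθ.

Inner integral (in r): ∫_{0}^{7} (26r^2 + 130) · r dr = 37583/2.

Outer integral (in θ): ∫_{0}^{π/2} (37583/2) dθ = 37583π/4.

Therefore ∬_D (26x^2 + 26y^2 + 130) dA = 37583π/4.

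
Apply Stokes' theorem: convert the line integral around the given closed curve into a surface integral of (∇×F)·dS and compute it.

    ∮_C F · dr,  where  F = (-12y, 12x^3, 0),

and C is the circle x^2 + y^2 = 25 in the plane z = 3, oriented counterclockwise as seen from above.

Let S be the flat disk x^2 + y^2 ≤ 25 in the plane z = 3, with upward unit normal n̂ = ẑ. By Stokes' theorem,

    ∮_C F · dr = ∬_S (∇ × F) · n̂ dS = ∬_D (curl F)_z dA,

where D is the disk x^2 + y^2 ≤ 25.

Compute the curl of F = (-12y, 12x^3, 0):
    (∇ × F)_x = ∂F_z/∂y - ∂F_y/∂z = 0,
    (∇ × F)_y = ∂F_x/∂z - ∂F_z/∂x = 0,
    (∇ × F)_z = ∂F_y/∂x - ∂F_x/∂y = 36x^2 + 12.

On z = 3, (curl F)_z = 36x^2 + 12.

Convert to polar (x = r cos θ, y = r sin θ, dA = r dr dθ); the integrand becomes 36r^2cos(θ)^2 + 12, so

    ∬_D (curl F)_z dA = ∫_0^{2π} ∫_0^{5} (36r^2cos(θ)^2 + 12) · r dr dθ.

Inner (r from 0 to 5): 5625cos(θ)^2 + 150.
Outer (θ from 0 to 2π): 5925π.

Therefore ∮_C F · dr = 5925π.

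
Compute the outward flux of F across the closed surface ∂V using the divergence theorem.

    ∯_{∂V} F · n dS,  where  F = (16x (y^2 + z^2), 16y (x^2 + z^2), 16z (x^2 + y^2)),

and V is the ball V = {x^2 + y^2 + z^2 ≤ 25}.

By the divergence theorem,

    ∯_{∂V} F · n dS = ∭_V (∇ · F) dV.

Compute the divergence:
    ∇ · F = ∂F_x/∂x + ∂F_y/∂y + ∂F_z/∂z = 16y^2 + 16z^2 + 16x^2 + 16z^2 + 16x^2 + 16y^2 = 32x^2 + 32y^2 + 32z^2.

In spherical coordinates, x = ρ sin(φ) cos(θ), y = ρ sin(φ) sin(θ), z = ρ cos(φ), dV = ρ^2 sin(φ) dρ dφ dθ, with 0 ≤ ρ ≤ 5, 0 ≤ φ ≤ π, 0 ≤ θ ≤ 2π.

The integrand, after substitution and multiplying by the volume element, becomes (32ρ^2) · ρ^2 sin(φ), so

    ∭_V (∇·F) dV = ∫_0^{2π} ∫_0^{π} ∫_0^{5} (32ρ^2) · ρ^2 sin(φ) dρ dφ dθ.

Inner (ρ from 0 to 5): 20000sin(φ).
Middle (φ from 0 to π): 40000.
Outer (θ from 0 to 2π): 80000π.

Therefore ∯_{∂V} F · n dS = 80000π.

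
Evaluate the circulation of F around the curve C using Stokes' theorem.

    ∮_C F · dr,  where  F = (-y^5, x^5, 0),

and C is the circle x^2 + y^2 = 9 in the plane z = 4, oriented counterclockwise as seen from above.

Let S be the flat disk x^2 + y^2 ≤ 9 in the plane z = 4, with upward unit normal n̂ = ẑ. By Stokes' theorem,

    ∮_C F · dr = ∬_S (∇ × F) · n̂ dS = ∬_D (curl F)_z dA,

where D is the disk x^2 + y^2 ≤ 9.

Compute the curl of F = (-y^5, x^5, 0):
    (∇ × F)_x = ∂F_z/∂y - ∂F_y/∂z = 0,
    (∇ × F)_y = ∂F_x/∂z - ∂F_z/∂x = 0,
    (∇ × F)_z = ∂F_y/∂x - ∂F_x/∂y = 5x^4 + 5y^4.

On z = 4, (curl F)_z = 5x^4 + 5y^4.

Convert to polar (x = r cos θ, y = r sin θ, dA = r dr dθ); the integrand becomes 5r^4(sin(θ)^4 + cos(θ)^4), so

    ∬_D (curl F)_z dA = ∫_0^{2π} ∫_0^{3} (5r^4(sin(θ)^4 + cos(θ)^4)) · r dr dθ.

Inner (r from 0 to 3): 1215sin(θ)^4/2 + 1215cos(θ)^4/2.
Outer (θ from 0 to 2π): 3645π/4.

Therefore ∮_C F · dr = 3645π/4.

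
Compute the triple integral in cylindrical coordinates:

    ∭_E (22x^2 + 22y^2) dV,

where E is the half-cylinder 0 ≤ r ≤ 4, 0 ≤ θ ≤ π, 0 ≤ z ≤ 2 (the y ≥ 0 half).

In cylindrical coordinates, x = r cos(θ), y = r sin(θ), z = z, and dV = r dr dθ dz.

The integrand becomes 22r^2, so

    ∭_E (22x^2 + 22y^2) dV = ∫_{0}^{π} ∫_{0}^{4} ∫_{0}^{2} (22r^2) · r dz dr dθ.

Inner (z): 44r^3.
Middle (r from 0 to 4): 2816.
Outer (θ): 2816π.

Therefore the triple integral equals 2816π.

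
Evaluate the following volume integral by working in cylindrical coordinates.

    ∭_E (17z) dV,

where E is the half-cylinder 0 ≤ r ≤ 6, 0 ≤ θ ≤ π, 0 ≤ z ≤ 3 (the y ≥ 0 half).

In cylindrical coordinates, x = r cos(θ), y = r sin(θ), z = z, and dV = r dr dθ dz.

The integrand becomes 17z, so

    ∭_E (17z) dV = ∫_{0}^{π} ∫_{0}^{6} ∫_{0}^{3} (17z) · r dz dr dθ.

Inner (z): 153r/2.
Middle (r from 0 to 6): 1377.
Outer (θ): 1377π.

Therefore the triple integral equals 1377π.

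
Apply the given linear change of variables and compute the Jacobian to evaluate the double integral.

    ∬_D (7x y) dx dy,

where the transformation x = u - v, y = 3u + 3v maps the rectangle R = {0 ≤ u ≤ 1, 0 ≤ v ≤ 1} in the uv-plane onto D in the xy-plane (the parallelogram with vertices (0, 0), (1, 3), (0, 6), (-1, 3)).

Compute the Jacobian determinant of (x, y) with respect to (u, v):

    ∂(x,y)/∂(u,v) = | 1  -1 | = (1)(3) - (-1)(3) = 6.
                   | 3  3 |

Its absolute value is |J| = 6 (the area scaling factor).

Substituting x = u - v, y = 3u + 3v into the integrand,

    7x y → 21u^2 - 21v^2,

so the integral becomes

    ∬_R (21u^2 - 21v^2) · |J| du dv = ∫_0^1 ∫_0^1 (126u^2 - 126v^2) dv du.

Inner (v): 126u^2 - 42.
Outer (u): 0.

Therefore ∬_D (7x y) dx dy = 0.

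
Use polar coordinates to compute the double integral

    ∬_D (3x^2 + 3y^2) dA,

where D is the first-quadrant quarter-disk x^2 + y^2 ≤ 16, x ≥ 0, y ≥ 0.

The region D is 0 ≤ r ≤ 4, 0 ≤ θ ≤ π/2 in polar coordinates, where x = r cos(θ), y = r sin(θ), and dA = r dr dθ.

Under the substitution, the integrand becomes 3r^2, so

    ∬_D (3x^2 + 3y^2) dA = ∫_{0}^{π/2} ∫_{0}^{4} (3r^2) · r dr dθ.

Inner integral (in r): ∫_{0}^{4} (3r^2) · r dr = 192.

Outer integral (in θ): ∫_{0}^{π/2} (192) dθ = 96π.

Therefore ∬_D (3x^2 + 3y^2) dA = 96π.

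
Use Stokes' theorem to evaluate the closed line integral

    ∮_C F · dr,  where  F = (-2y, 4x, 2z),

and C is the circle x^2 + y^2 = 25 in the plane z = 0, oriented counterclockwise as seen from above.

Let S be the flat disk x^2 + y^2 ≤ 25 in the plane z = 0, with upward unit normal n̂ = ẑ. By Stokes' theorem,

    ∮_C F · dr = ∬_S (∇ × F) · n̂ dS = ∬_D (curl F)_z dA,

where D is the disk x^2 + y^2 ≤ 25.

Compute the curl of F = (-2y, 4x, 2z):
    (∇ × F)_x = ∂F_z/∂y - ∂F_y/∂z = 0,
    (∇ × F)_y = ∂F_x/∂z - ∂F_z/∂x = 0,
    (∇ × F)_z = ∂F_y/∂x - ∂F_x/∂y = 6.

On z = 0, (curl F)_z = 6.

Convert to polar (x = r cos θ, y = r sin θ, dA = r dr dθ); the integrand becomes 6, so

    ∬_D (curl F)_z dA = ∫_0^{2π} ∫_0^{5} (6) · r dr dθ.

Inner (r from 0 to 5): 75.
Outer (θ from 0 to 2π): 150π.

Therefore ∮_C F · dr = 150π.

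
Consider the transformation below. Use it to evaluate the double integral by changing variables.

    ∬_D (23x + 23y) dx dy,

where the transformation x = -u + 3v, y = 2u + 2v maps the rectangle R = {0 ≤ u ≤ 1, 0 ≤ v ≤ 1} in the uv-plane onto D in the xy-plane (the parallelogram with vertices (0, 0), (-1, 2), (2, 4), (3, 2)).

Compute the Jacobian determinant of (x, y) with respect to (u, v):

    ∂(x,y)/∂(u,v) = | -1  3 | = (-1)(2) - (3)(2) = -8.
                   | 2  2 |

Its absolute value is |J| = 8 (the area scaling factor).

Substituting x = -u + 3v, y = 2u + 2v into the integrand,

    23x + 23y → 23u + 115v,

so the integral becomes

    ∬_R (23u + 115v) · |J| du dv = ∫_0^1 ∫_0^1 (184u + 920v) dv du.

Inner (v): 184u + 460.
Outer (u): 552.

Therefore ∬_D (23x + 23y) dx dy = 552.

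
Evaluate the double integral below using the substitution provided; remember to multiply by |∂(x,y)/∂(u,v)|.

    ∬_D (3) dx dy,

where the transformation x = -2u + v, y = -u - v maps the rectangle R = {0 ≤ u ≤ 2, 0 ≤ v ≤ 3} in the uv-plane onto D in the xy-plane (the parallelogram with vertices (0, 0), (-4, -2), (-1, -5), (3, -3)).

Compute the Jacobian determinant of (x, y) with respect to (u, v):

    ∂(x,y)/∂(u,v) = | -2  1 | = (-2)(-1) - (1)(-1) = 3.
                   | -1  -1 |

Its absolute value is |J| = 3 (the area scaling factor).

Substituting x = -2u + v, y = -u - v into the integrand,

    3 → 3,

so the integral becomes

    ∬_R (3) · |J| du dv = ∫_0^2 ∫_0^3 (9) dv du.

Inner (v): 27.
Outer (u): 54.

Therefore ∬_D (3) dx dy = 54.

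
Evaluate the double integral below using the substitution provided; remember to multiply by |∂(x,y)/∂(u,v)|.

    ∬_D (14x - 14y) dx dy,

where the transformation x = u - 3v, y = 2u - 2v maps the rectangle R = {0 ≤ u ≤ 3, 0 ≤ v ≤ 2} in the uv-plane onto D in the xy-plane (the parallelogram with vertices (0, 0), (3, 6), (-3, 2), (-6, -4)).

Compute the Jacobian determinant of (x, y) with respect to (u, v):

    ∂(x,y)/∂(u,v) = | 1  -3 | = (1)(-2) - (-3)(2) = 4.
                   | 2  -2 |

Its absolute value is |J| = 4 (the area scaling factor).

Substituting x = u - 3v, y = 2u - 2v into the integrand,

    14x - 14y → -14u - 14v,

so the integral becomes

    ∬_R (-14u - 14v) · |J| du dv = ∫_0^3 ∫_0^2 (-56u - 56v) dv du.

Inner (v): -112u - 112.
Outer (u): -840.

Therefore ∬_D (14x - 14y) dx dy = -840.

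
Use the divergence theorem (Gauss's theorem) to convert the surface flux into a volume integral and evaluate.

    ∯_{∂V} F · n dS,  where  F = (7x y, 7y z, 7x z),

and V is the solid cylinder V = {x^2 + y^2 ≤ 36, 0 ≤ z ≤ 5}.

By the divergence theorem,

    ∯_{∂V} F · n dS = ∭_V (∇ · F) dV.

Compute the divergence:
    ∇ · F = ∂F_x/∂x + ∂F_y/∂y + ∂F_z/∂z = 7y + 7z + 7x = 7x + 7y + 7z.

In cylindrical coordinates, x = r cos(θ), y = r sin(θ), z = z, dV = r dr dθ dz, with 0 ≤ r ≤ 6, 0 ≤ θ ≤ 2π, 0 ≤ z ≤ 5.

The integrand, after substitution and multiplying by the volume element, becomes (7sqrt(2)r sin(θ + π/4) + 7z) · r, so

    ∭_V (∇·F) dV = ∫_0^{2π} ∫_0^{6} ∫_0^{5} (7sqrt(2)r sin(θ + π/4) + 7z) · r dz dr dθ.

Inner (z from 0 to 5): 35r (2sqrt(2)r sin(θ + π/4) + 5)/2.
Middle (r from 0 to 6): 2520sqrt(2)sin(θ + π/4) + 1575.
Outer (θ from 0 to 2π): 3150π.

Therefore ∯_{∂V} F · n dS = 3150π.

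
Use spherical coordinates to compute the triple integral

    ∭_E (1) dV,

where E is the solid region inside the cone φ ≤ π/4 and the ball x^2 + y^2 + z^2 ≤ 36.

In spherical coordinates, x = ρ sin(φ) cos(θ), y = ρ sin(φ) sin(θ), z = ρ cos(φ), and dV = ρ^2 sin(φ) dρ dφ dθ.

The integrand becomes 1, so

    ∭_E (1) dV = ∫_{0}^{2π} ∫_{0}^{π/4} ∫_{0}^{6} (1) · ρ^2 sin(φ) dρ dφ dθ.

Inner (ρ): 72sin(φ).
Middle (φ): 72 - 36sqrt(2).
Outer (θ): 72π (2 - sqrt(2)).

Therefore the triple integral equals 72π (2 - sqrt(2)).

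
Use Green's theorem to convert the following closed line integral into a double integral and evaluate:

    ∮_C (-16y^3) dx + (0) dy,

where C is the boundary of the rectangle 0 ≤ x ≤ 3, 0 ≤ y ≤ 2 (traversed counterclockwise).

Green's theorem converts the closed line integral into a double integral over the enclosed region D:

    ∮_C P dx + Q dy = ∬_D (∂Q/∂x - ∂P/∂y) dA.

Here P = -16y^3, Q = 0, so

    ∂Q/∂x = 0,    ∂P/∂y = -48y^2,
    ∂Q/∂x - ∂P/∂y = 48y^2.

D is the region 0 ≤ x ≤ 3, 0 ≤ y ≤ 2. Evaluating the double integral:

    ∬_D (48y^2) dA = ∫_0^{3} ∫_0^{2} (48y^2) dy dx.

Inner (y from 0 to 2): 128.
Outer (x from 0 to 3): 384.

Therefore ∮_C P dx + Q dy = 384.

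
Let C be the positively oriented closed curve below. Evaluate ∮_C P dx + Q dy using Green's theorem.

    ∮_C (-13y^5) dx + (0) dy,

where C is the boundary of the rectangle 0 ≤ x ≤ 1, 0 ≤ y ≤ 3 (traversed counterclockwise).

Green's theorem converts the closed line integral into a double integral over the enclosed region D:

    ∮_C P dx + Q dy = ∬_D (∂Q/∂x - ∂P/∂y) dA.

Here P = -13y^5, Q = 0, so

    ∂Q/∂x = 0,    ∂P/∂y = -65y^4,
    ∂Q/∂x - ∂P/∂y = 65y^4.

D is the region 0 ≤ x ≤ 1, 0 ≤ y ≤ 3. Evaluating the double integral:

    ∬_D (65y^4) dA = ∫_0^{1} ∫_0^{3} (65y^4) dy dx.

Inner (y from 0 to 3): 3159.
Outer (x from 0 to 1): 3159.

Therefore ∮_C P dx + Q dy = 3159.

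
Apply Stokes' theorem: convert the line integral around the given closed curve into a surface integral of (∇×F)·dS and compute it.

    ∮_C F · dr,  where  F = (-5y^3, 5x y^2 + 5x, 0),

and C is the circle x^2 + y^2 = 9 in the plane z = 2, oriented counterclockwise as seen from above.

Let S be the flat disk x^2 + y^2 ≤ 9 in the plane z = 2, with upward unit normal n̂ = ẑ. By Stokes' theorem,

    ∮_C F · dr = ∬_S (∇ × F) · n̂ dS = ∬_D (curl F)_z dA,

where D is the disk x^2 + y^2 ≤ 9.

Compute the curl of F = (-5y^3, 5x y^2 + 5x, 0):
    (∇ × F)_x = ∂F_z/∂y - ∂F_y/∂z = 0,
    (∇ × F)_y = ∂F_x/∂z - ∂F_z/∂x = 0,
    (∇ × F)_z = ∂F_y/∂x - ∂F_x/∂y = 20y^2 + 5.

On z = 2, (curl F)_z = 20y^2 + 5.

Convert to polar (x = r cos θ, y = r sin θ, dA = r dr dθ); the integrand becomes 20r^2sin(θ)^2 + 5, so

    ∬_D (curl F)_z dA = ∫_0^{2π} ∫_0^{3} (20r^2sin(θ)^2 + 5) · r dr dθ.

Inner (r from 0 to 3): 405sin(θ)^2 + 45/2.
Outer (θ from 0 to 2π): 450π.

Therefore ∮_C F · dr = 450π.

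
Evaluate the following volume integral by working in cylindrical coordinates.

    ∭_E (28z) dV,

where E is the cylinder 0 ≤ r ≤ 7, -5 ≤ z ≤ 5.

In cylindrical coordinates, x = r cos(θ), y = r sin(θ), z = z, and dV = r dr dθ dz.

The integrand becomes 28z, so

    ∭_E (28z) dV = ∫_{0}^{2π} ∫_{0}^{7} ∫_{-5}^{5} (28z) · r dz dr dθ.

Inner (z): 0.
Middle (r from 0 to 7): 0.
Outer (θ): 0.

Therefore the triple integral equals 0.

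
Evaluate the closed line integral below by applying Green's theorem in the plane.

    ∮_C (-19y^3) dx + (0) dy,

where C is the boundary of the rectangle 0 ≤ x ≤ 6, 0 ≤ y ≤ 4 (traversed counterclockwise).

Green's theorem converts the closed line integral into a double integral over the enclosed region D:

    ∮_C P dx + Q dy = ∬_D (∂Q/∂x - ∂P/∂y) dA.

Here P = -19y^3, Q = 0, so

    ∂Q/∂x = 0,    ∂P/∂y = -57y^2,
    ∂Q/∂x - ∂P/∂y = 57y^2.

D is the region 0 ≤ x ≤ 6, 0 ≤ y ≤ 4. Evaluating the double integral:

    ∬_D (57y^2) dA = ∫_0^{6} ∫_0^{4} (57y^2) dy dx.

Inner (y from 0 to 4): 1216.
Outer (x from 0 to 6): 7296.

Therefore ∮_C P dx + Q dy = 7296.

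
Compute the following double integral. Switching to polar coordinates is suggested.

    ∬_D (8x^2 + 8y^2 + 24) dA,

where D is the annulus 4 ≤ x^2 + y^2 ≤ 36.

The region D is 2 ≤ r ≤ 6, 0 ≤ θ ≤ 2π in polar coordinates, where x = r cos(θ), y = r sin(θ), and dA = r dr dθ.

Under the substitution, the integrand becomes 8r^2 + 24, so

    ∬_D (8x^2 + 8y^2 + 24) dA = ∫_{0}^{2π} ∫_{2}^{6} (8r^2 + 24) · r dr dθ.

Inner integral (in r): ∫_{2}^{6} (8r^2 + 24) · r dr = 2944.

Outer integral (in θ): ∫_{0}^{2π} (2944) dθ = 5888π.

Therefore ∬_D (8x^2 + 8y^2 + 24) dA = 5888π.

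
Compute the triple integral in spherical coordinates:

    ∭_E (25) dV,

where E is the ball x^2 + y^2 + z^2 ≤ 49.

In spherical coordinates, x = ρ sin(φ) cos(θ), y = ρ sin(φ) sin(θ), z = ρ cos(φ), and dV = ρ^2 sin(φ) dρ dφ dθ.

The integrand becomes 25, so

    ∭_E (25) dV = ∫_{0}^{2π} ∫_{0}^{π} ∫_{0}^{7} (25) · ρ^2 sin(φ) dρ dφ dθ.

Inner (ρ): 8575sin(φ)/3.
Middle (φ): 17150/3.
Outer (θ): 34300π/3.

Therefore the triple integral equals 34300π/3.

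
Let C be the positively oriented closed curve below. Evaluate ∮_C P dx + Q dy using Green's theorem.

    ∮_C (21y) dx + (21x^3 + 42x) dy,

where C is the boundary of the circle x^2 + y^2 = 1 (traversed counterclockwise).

Green's theorem converts the closed line integral into a double integral over the enclosed region D:

    ∮_C P dx + Q dy = ∬_D (∂Q/∂x - ∂P/∂y) dA.

Here P = 21y, Q = 21x^3 + 42x, so

    ∂Q/∂x = 63x^2 + 42,    ∂P/∂y = 21,
    ∂Q/∂x - ∂P/∂y = 63x^2 + 21.

D is the region x^2 + y^2 ≤ 1. Evaluating the double integral:

In polar coordinates (x = r cos θ, y = r sin θ, dA = r dr dθ) the integrand becomes 63r^2cos(θ)^2 + 21, so

    ∬_D (63x^2 + 21) dA = ∫_0^{2π} ∫_0^{1} (63r^2cos(θ)^2 + 21) · r dr dθ.

Inner (r from 0 to 1): 63cos(θ)^2/4 + 21/2.
Outer (θ from 0 to 2π): 147π/4.

Therefore ∮_C P dx + Q dy = 147π/4.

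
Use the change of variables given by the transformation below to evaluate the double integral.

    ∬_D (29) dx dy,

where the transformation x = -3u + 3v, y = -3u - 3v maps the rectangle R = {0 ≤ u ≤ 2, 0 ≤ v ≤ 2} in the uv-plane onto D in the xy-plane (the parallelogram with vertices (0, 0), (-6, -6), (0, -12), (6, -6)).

Compute the Jacobian determinant of (x, y) with respect to (u, v):

    ∂(x,y)/∂(u,v) = | -3  3 | = (-3)(-3) - (3)(-3) = 18.
                   | -3  -3 |

Its absolute value is |J| = 18 (the area scaling factor).

Substituting x = -3u + 3v, y = -3u - 3v into the integrand,

    29 → 29,

so the integral becomes

    ∬_R (29) · |J| du dv = ∫_0^2 ∫_0^2 (522) dv du.

Inner (v): 1044.
Outer (u): 2088.

Therefore ∬_D (29) dx dy = 2088.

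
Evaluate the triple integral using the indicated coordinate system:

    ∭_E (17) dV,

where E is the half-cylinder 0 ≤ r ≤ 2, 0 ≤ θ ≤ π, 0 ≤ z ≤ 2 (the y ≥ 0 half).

In cylindrical coordinates, x = r cos(θ), y = r sin(θ), z = z, and dV = r dr dθ dz.

The integrand becomes 17, so

    ∭_E (17) dV = ∫_{0}^{π} ∫_{0}^{2} ∫_{0}^{2} (17) · r dz dr dθ.

Inner (z): 34r.
Middle (r from 0 to 2): 68.
Outer (θ): 68π.

Therefore the triple integral equals 68π.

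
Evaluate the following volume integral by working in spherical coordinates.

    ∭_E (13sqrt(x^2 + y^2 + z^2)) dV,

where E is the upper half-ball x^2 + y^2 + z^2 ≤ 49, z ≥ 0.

In spherical coordinates, x = ρ sin(φ) cos(θ), y = ρ sin(φ) sin(θ), z = ρ cos(φ), and dV = ρ^2 sin(φ) dρ dφ dθ.

The integrand becomes 13ρ, so

    ∭_E (13sqrt(x^2 + y^2 + z^2)) dV = ∫_{0}^{2π} ∫_{0}^{π/2} ∫_{0}^{7} (13ρ) · ρ^2 sin(φ) dρ dφ dθ.

Inner (ρ): 31213sin(φ)/4.
Middle (φ): 31213/4.
Outer (θ): 31213π/2.

Therefore the triple integral equals 31213π/2.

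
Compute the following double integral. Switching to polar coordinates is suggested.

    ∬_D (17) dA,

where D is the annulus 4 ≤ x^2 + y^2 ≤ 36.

The region D is 2 ≤ r ≤ 6, 0 ≤ θ ≤ 2π in polar coordinates, where x = r cos(θ), y = r sin(θ), and dA = r dr dθ.

Under the substitution, the integrand becomes 17, so

    ∬_D (17) dA = ∫_{0}^{2π} ∫_{2}^{6} (17) · r dr dθ.

Inner integral (in r): ∫_{2}^{6} (17) · r dr = 272.

Outer integral (in θ): ∫_{0}^{2π} (272) dθ = 544π.

Therefore ∬_D (17) dA = 544π.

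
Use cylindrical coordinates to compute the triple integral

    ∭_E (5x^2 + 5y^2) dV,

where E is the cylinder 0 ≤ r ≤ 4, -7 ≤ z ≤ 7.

In cylindrical coordinates, x = r cos(θ), y = r sin(θ), z = z, and dV = r dr dθ dz.

The integrand becomes 5r^2, so

    ∭_E (5x^2 + 5y^2) dV = ∫_{0}^{2π} ∫_{0}^{4} ∫_{-7}^{7} (5r^2) · r dz dr dθ.

Inner (z): 70r^3.
Middle (r from 0 to 4): 4480.
Outer (θ): 8960π.

Therefore the triple integral equals 8960π.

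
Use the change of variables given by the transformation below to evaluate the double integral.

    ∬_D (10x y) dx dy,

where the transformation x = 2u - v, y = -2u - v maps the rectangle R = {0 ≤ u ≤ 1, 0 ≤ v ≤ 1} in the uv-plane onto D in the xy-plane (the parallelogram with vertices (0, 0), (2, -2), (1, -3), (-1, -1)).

Compute the Jacobian determinant of (x, y) with respect to (u, v):

    ∂(x,y)/∂(u,v) = | 2  -1 | = (2)(-1) - (-1)(-2) = -4.
                   | -2  -1 |

Its absolute value is |J| = 4 (the area scaling factor).

Substituting x = 2u - v, y = -2u - v into the integrand,

    10x y → -40u^2 + 10v^2,

so the integral becomes

    ∬_R (-40u^2 + 10v^2) · |J| du dv = ∫_0^1 ∫_0^1 (-160u^2 + 40v^2) dv du.

Inner (v): 40/3 - 160u^2.
Outer (u): -40.

Therefore ∬_D (10x y) dx dy = -40.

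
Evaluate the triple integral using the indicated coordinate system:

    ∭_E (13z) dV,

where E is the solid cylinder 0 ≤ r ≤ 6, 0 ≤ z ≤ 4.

In cylindrical coordinates, x = r cos(θ), y = r sin(θ), z = z, and dV = r dr dθ dz.

The integrand becomes 13z, so

    ∭_E (13z) dV = ∫_{0}^{2π} ∫_{0}^{6} ∫_{0}^{4} (13z) · r dz dr dθ.

Inner (z): 104r.
Middle (r from 0 to 6): 1872.
Outer (θ): 3744π.

Therefore the triple integral equals 3744π.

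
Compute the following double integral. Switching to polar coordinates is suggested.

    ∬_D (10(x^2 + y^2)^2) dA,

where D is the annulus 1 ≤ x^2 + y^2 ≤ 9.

The region D is 1 ≤ r ≤ 3, 0 ≤ θ ≤ 2π in polar coordinates, where x = r cos(θ), y = r sin(θ), and dA = r dr dθ.

Under the substitution, the integrand becomes 10r^4, so

    ∬_D (10(x^2 + y^2)^2) dA = ∫_{0}^{2π} ∫_{1}^{3} (10r^4) · r dr dθ.

Inner integral (in r): ∫_{1}^{3} (10r^4) · r dr = 3640/3.

Outer integral (in θ): ∫_{0}^{2π} (3640/3) dθ = 7280π/3.

Therefore ∬_D (10(x^2 + y^2)^2) dA = 7280π/3.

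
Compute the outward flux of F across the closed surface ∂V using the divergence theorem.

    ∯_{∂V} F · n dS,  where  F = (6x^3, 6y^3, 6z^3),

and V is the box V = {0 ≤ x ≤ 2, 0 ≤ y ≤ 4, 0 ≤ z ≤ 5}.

By the divergence theorem,

    ∯_{∂V} F · n dS = ∭_V (∇ · F) dV.

Compute the divergence:
    ∇ · F = ∂F_x/∂x + ∂F_y/∂y + ∂F_z/∂z = 18x^2 + 18y^2 + 18z^2.

V is a rectangular box, so dV = dx dy dz with 0 ≤ x ≤ 2, 0 ≤ y ≤ 4, 0 ≤ z ≤ 5.

Integrate (18x^2 + 18y^2 + 18z^2) over V as an iterated integral:

    ∭_V (∇·F) dV = ∫_0^{2} ∫_0^{4} ∫_0^{5} (18x^2 + 18y^2 + 18z^2) dz dy dx.

Inner (z from 0 to 5): 90x^2 + 90y^2 + 750.
Middle (y from 0 to 4): 360x^2 + 4920.
Outer (x from 0 to 2): 10800.

Therefore ∯_{∂V} F · n dS = 10800.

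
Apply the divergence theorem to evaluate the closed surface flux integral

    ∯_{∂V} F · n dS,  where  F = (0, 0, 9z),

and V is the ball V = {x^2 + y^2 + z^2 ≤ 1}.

By the divergence theorem,

    ∯_{∂V} F · n dS = ∭_V (∇ · F) dV.

Compute the divergence:
    ∇ · F = ∂F_x/∂x + ∂F_y/∂y + ∂F_z/∂z = 0 + 0 + 9 = 9.

In spherical coordinates, x = ρ sin(φ) cos(θ), y = ρ sin(φ) sin(θ), z = ρ cos(φ), dV = ρ^2 sin(φ) dρ dφ dθ, with 0 ≤ ρ ≤ 1, 0 ≤ φ ≤ π, 0 ≤ θ ≤ 2π.

The integrand, after substitution and multiplying by the volume element, becomes (9) · ρ^2 sin(φ), so

    ∭_V (∇·F) dV = ∫_0^{2π} ∫_0^{π} ∫_0^{1} (9) · ρ^2 sin(φ) dρ dφ dθ.

Inner (ρ from 0 to 1): 3sin(φ).
Middle (φ from 0 to π): 6.
Outer (θ from 0 to 2π): 12π.

Therefore ∯_{∂V} F · n dS = 12π.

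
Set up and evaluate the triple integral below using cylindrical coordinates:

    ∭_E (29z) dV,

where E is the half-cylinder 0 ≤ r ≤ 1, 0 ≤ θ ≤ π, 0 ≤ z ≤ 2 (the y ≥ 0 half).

In cylindrical coordinates, x = r cos(θ), y = r sin(θ), z = z, and dV = r dr dθ dz.

The integrand becomes 29z, so

    ∭_E (29z) dV = ∫_{0}^{π} ∫_{0}^{1} ∫_{0}^{2} (29z) · r dz dr dθ.

Inner (z): 58r.
Middle (r from 0 to 1): 29.
Outer (θ): 29π.

Therefore the triple integral equals 29π.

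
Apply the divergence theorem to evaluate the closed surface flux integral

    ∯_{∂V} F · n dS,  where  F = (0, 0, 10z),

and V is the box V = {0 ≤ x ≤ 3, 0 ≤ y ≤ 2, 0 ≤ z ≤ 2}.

By the divergence theorem,

    ∯_{∂V} F · n dS = ∭_V (∇ · F) dV.

Compute the divergence:
    ∇ · F = ∂F_x/∂x + ∂F_y/∂y + ∂F_z/∂z = 0 + 0 + 10 = 10.

V is a rectangular box, so dV = dx dy dz with 0 ≤ x ≤ 3, 0 ≤ y ≤ 2, 0 ≤ z ≤ 2.

Integrate (10) over V as an iterated integral:

    ∭_V (∇·F) dV = ∫_0^{3} ∫_0^{2} ∫_0^{2} (10) dz dy dx.

Inner (z from 0 to 2): 20.
Middle (y from 0 to 2): 40.
Outer (x from 0 to 3): 120.

Therefore ∯_{∂V} F · n dS = 120.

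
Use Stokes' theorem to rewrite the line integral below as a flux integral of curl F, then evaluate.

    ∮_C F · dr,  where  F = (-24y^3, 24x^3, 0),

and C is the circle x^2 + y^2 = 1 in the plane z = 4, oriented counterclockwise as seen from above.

Let S be the flat disk x^2 + y^2 ≤ 1 in the plane z = 4, with upward unit normal n̂ = ẑ. By Stokes' theorem,

    ∮_C F · dr = ∬_S (∇ × F) · n̂ dS = ∬_D (curl F)_z dA,

where D is the disk x^2 + y^2 ≤ 1.

Compute the curl of F = (-24y^3, 24x^3, 0):
    (∇ × F)_x = ∂F_z/∂y - ∂F_y/∂z = 0,
    (∇ × F)_y = ∂F_x/∂z - ∂F_z/∂x = 0,
    (∇ × F)_z = ∂F_y/∂x - ∂F_x/∂y = 72x^2 + 72y^2.

On z = 4, (curl F)_z = 72x^2 + 72y^2.

Convert to polar (x = r cos θ, y = r sin θ, dA = r dr dθ); the integrand becomes 72r^2, so

    ∬_D (curl F)_z dA = ∫_0^{2π} ∫_0^{1} (72r^2) · r dr dθ.

Inner (r from 0 to 1): 18.
Outer (θ from 0 to 2π): 36π.

Therefore ∮_C F · dr = 36π.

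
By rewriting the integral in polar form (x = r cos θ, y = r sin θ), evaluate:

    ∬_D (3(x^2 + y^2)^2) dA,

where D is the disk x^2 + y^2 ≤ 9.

The region D is 0 ≤ r ≤ 3, 0 ≤ θ ≤ 2π in polar coordinates, where x = r cos(θ), y = r sin(θ), and dA = r dr dθ.

Under the substitution, the integrand becomes 3r^4, so

    ∬_D (3(x^2 + y^2)^2) dA = ∫_{0}^{2π} ∫_{0}^{3} (3r^4) · r dr dθ.

Inner integral (in r): ∫_{0}^{3} (3r^4) · r dr = 729/2.

Outer integral (in θ): ∫_{0}^{2π} (729/2) dθ = 729π.

Therefore ∬_D (3(x^2 + y^2)^2) dA = 729π.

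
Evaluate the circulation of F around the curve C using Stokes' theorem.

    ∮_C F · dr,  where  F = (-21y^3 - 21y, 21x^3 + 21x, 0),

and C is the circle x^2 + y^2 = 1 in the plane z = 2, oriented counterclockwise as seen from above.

Let S be the flat disk x^2 + y^2 ≤ 1 in the plane z = 2, with upward unit normal n̂ = ẑ. By Stokes' theorem,

    ∮_C F · dr = ∬_S (∇ × F) · n̂ dS = ∬_D (curl F)_z dA,

where D is the disk x^2 + y^2 ≤ 1.

Compute the curl of F = (-21y^3 - 21y, 21x^3 + 21x, 0):
    (∇ × F)_x = ∂F_z/∂y - ∂F_y/∂z = 0,
    (∇ × F)_y = ∂F_x/∂z - ∂F_z/∂x = 0,
    (∇ × F)_z = ∂F_y/∂x - ∂F_x/∂y = 63x^2 + 63y^2 + 42.

On z = 2, (curl F)_z = 63x^2 + 63y^2 + 42.

Convert to polar (x = r cos θ, y = r sin θ, dA = r dr dθ); the integrand becomes 63r^2 + 42, so

    ∬_D (curl F)_z dA = ∫_0^{2π} ∫_0^{1} (63r^2 + 42) · r dr dθ.

Inner (r from 0 to 1): 147/4.
Outer (θ from 0 to 2π): 147π/2.

Therefore ∮_C F · dr = 147π/2.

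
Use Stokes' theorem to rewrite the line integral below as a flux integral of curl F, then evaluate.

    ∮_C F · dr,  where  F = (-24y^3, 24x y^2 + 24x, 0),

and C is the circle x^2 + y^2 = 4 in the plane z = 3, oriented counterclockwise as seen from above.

Let S be the flat disk x^2 + y^2 ≤ 4 in the plane z = 3, with upward unit normal n̂ = ẑ. By Stokes' theorem,

    ∮_C F · dr = ∬_S (∇ × F) · n̂ dS = ∬_D (curl F)_z dA,

where D is the disk x^2 + y^2 ≤ 4.

Compute the curl of F = (-24y^3, 24x y^2 + 24x, 0):
    (∇ × F)_x = ∂F_z/∂y - ∂F_y/∂z = 0,
    (∇ × F)_y = ∂F_x/∂z - ∂F_z/∂x = 0,
    (∇ × F)_z = ∂F_y/∂x - ∂F_x/∂y = 96y^2 + 24.

On z = 3, (curl F)_z = 96y^2 + 24.

Convert to polar (x = r cos θ, y = r sin θ, dA = r dr dθ); the integrand becomes 96r^2sin(θ)^2 + 24, so

    ∬_D (curl F)_z dA = ∫_0^{2π} ∫_0^{2} (96r^2sin(θ)^2 + 24) · r dr dθ.

Inner (r from 0 to 2): 384sin(θ)^2 + 48.
Outer (θ from 0 to 2π): 480π.

Therefore ∮_C F · dr = 480π.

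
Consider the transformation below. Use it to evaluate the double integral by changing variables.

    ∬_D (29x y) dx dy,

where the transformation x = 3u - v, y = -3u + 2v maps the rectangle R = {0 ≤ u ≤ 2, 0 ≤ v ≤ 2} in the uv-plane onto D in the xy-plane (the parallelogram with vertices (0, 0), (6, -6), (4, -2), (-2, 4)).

Compute the Jacobian determinant of (x, y) with respect to (u, v):

    ∂(x,y)/∂(u,v) = | 3  -1 | = (3)(2) - (-1)(-3) = 3.
                   | -3  2 |

Its absolute value is |J| = 3 (the area scaling factor).

Substituting x = 3u - v, y = -3u + 2v into the integrand,

    29x y → -261u^2 + 261u v - 58v^2,

so the integral becomes

    ∬_R (-261u^2 + 261u v - 58v^2) · |J| du dv = ∫_0^2 ∫_0^2 (-783u^2 + 783u v - 174v^2) dv du.

Inner (v): -1566u^2 + 1566u - 464.
Outer (u): -1972.

Therefore ∬_D (29x y) dx dy = -1972.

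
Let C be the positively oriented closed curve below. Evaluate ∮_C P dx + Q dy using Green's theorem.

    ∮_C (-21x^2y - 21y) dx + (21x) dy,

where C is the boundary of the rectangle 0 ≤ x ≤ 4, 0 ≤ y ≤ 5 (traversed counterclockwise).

Green's theorem converts the closed line integral into a double integral over the enclosed region D:

    ∮_C P dx + Q dy = ∬_D (∂Q/∂x - ∂P/∂y) dA.

Here P = -21x^2y - 21y, Q = 21x, so

    ∂Q/∂x = 21,    ∂P/∂y = -21x^2 - 21,
    ∂Q/∂x - ∂P/∂y = 21x^2 + 42.

D is the region 0 ≤ x ≤ 4, 0 ≤ y ≤ 5. Evaluating the double integral:

    ∬_D (21x^2 + 42) dA = ∫_0^{4} ∫_0^{5} (21x^2 + 42) dy dx.

Inner (y from 0 to 5): 105x^2 + 210.
Outer (x from 0 to 4): 3080.

Therefore ∮_C P dx + Q dy = 3080.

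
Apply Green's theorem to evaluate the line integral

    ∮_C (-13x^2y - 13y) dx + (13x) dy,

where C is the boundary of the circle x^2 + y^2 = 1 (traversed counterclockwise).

Green's theorem converts the closed line integral into a double integral over the enclosed region D:

    ∮_C P dx + Q dy = ∬_D (∂Q/∂x - ∂P/∂y) dA.

Here P = -13x^2y - 13y, Q = 13x, so

    ∂Q/∂x = 13,    ∂P/∂y = -13x^2 - 13,
    ∂Q/∂x - ∂P/∂y = 13x^2 + 26.

D is the region x^2 + y^2 ≤ 1. Evaluating the double integral:

In polar coordinates (x = r cos θ, y = r sin θ, dA = r dr dθ) the integrand becomes 13r^2cos(θ)^2 + 26, so

    ∬_D (13x^2 + 26) dA = ∫_0^{2π} ∫_0^{1} (13r^2cos(θ)^2 + 26) · r dr dθ.

Inner (r from 0 to 1): 13cos(θ)^2/4 + 13.
Outer (θ from 0 to 2π): 117π/4.

Therefore ∮_C P dx + Q dy = 117π/4.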